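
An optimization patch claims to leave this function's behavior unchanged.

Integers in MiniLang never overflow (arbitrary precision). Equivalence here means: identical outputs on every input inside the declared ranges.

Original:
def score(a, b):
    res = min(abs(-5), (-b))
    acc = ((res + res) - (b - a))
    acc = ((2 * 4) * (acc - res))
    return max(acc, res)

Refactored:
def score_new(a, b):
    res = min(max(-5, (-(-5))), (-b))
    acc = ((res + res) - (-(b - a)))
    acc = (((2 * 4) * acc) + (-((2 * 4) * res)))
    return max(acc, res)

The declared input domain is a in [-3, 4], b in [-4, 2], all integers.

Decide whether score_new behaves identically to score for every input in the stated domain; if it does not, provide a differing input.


Not equivalent: a=-3, b=-4 separates them (40 vs 24).
score: res becomes 4; next acc becomes 9; next acc becomes 40; next final value 40
score_new: res becomes 4; next acc becomes 7; next acc becomes 24; next final value 24
verdict: not equivalent; witness: a=-3, b=-4


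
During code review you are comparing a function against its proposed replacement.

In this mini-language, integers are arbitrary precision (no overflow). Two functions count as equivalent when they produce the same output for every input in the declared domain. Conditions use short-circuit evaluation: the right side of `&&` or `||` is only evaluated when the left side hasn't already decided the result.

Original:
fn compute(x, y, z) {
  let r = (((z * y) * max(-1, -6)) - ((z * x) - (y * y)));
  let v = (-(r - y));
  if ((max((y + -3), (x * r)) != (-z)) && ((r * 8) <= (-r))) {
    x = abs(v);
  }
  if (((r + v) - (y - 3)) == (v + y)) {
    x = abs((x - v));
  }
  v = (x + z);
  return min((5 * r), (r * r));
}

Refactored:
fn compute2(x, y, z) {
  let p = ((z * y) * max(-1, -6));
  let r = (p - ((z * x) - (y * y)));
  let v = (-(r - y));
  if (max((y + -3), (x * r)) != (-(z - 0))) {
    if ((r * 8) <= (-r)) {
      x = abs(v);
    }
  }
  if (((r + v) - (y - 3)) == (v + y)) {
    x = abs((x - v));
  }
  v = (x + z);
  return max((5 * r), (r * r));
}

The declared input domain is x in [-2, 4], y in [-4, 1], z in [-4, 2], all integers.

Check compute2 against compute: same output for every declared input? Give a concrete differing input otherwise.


Try x=-2, y=-4, z=-4.
compute: r := -8 | v := 4 | ((max((y + -3), (x * r)) != (-z)) && ((r * 8) <= (-r))): true | x := 4 | (((r + v) - (y - 3)) == (v + y)): false | v := 0 | result -40
compute2: p := -16 | r := -8 | v := 4 | (max((y + -3), (x * r)) != (-(z - 0))): true | ((r * 8) <= (-r)): true | x := 4 | (((r + v) - (y - 3)) == (v + y)): false | v := 0 | result 64
-40 against 64: the behavior changed.
verdict: not equivalent; witness: x=-2, y=-4, z=-4


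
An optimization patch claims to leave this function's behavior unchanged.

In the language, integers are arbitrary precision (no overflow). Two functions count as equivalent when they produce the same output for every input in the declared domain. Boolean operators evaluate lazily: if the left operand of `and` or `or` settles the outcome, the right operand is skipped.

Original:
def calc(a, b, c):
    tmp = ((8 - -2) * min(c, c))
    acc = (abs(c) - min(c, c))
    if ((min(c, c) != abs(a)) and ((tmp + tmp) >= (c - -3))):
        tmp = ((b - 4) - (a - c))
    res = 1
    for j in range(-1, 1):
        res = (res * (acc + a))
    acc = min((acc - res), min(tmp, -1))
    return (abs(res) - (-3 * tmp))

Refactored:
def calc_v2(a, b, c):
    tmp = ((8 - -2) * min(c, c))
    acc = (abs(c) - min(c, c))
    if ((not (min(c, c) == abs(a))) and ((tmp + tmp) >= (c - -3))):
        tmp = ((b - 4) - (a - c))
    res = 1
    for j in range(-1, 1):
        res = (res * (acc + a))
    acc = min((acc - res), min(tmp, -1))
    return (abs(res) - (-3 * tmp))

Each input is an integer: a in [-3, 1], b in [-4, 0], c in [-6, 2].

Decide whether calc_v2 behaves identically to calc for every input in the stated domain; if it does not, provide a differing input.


The two versions differ — the changes include comparison usage differs, plus boolean connective usage differs.
As a probe, take a=-3, b=0, c=1: calc runs tmp=10, then acc=0, then ((min(c, c) != abs(a)) and ((tmp + tmp) >= (c - -3))) is true, then tmp=0, then res=1, then (j=-1), then res=-3, then (j=0), then res=9, then acc=-9, then returns 9; calc_v2 runs tmp=10, then acc=0, then ((not (min(c, c) == abs(a))) and ((tmp + tmp) >= (c - -3))) is true, then tmp=0, then res=1, then (j=-1), then res=-3, then (j=0), then res=9, then acc=-9, then returns 9; both end at 9.
An exhaustive pass over the 225 declared inputs shows identical outputs.
verdict: equivalent


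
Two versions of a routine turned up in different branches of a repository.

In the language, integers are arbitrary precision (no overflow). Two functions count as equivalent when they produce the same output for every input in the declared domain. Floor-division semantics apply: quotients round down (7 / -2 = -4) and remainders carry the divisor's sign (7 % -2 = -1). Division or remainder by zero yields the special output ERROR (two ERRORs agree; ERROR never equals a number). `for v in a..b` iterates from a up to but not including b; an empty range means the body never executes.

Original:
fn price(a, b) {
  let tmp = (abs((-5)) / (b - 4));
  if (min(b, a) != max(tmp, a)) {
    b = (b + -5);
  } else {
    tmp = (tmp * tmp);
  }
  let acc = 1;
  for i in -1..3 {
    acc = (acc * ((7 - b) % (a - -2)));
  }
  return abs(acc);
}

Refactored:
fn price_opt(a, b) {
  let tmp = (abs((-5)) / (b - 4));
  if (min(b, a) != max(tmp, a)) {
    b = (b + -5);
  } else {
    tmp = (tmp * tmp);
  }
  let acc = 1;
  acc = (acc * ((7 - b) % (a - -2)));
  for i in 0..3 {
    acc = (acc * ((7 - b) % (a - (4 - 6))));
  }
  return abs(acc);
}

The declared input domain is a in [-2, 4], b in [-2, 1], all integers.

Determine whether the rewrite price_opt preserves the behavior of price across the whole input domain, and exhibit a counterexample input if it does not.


The two versions differ — the changes include loop structure differs; arithmetic usage differs; constant usage differs; statement counts differ.
One worked example (a=1, b=-1) — price: tmp = -1; (min(b, a) != max(tmp, a)) -> true; b = -6; acc = 1; [i=-1]; acc = 1; [i=0]; acc = 1; [i=1]; acc = 1; [i=2]; acc = 1; return 1; price_opt: tmp = -1; (min(b, a) != max(tmp, a)) -> true; b = -6; acc = 1; acc = 1; [i=0]; acc = 1; [i=1]; acc = 1; [i=2]; acc = 1; return 1; agreement on 1.
Checked all 28 inputs in the declared domain: the outputs agree on every one.
verdict: equivalent


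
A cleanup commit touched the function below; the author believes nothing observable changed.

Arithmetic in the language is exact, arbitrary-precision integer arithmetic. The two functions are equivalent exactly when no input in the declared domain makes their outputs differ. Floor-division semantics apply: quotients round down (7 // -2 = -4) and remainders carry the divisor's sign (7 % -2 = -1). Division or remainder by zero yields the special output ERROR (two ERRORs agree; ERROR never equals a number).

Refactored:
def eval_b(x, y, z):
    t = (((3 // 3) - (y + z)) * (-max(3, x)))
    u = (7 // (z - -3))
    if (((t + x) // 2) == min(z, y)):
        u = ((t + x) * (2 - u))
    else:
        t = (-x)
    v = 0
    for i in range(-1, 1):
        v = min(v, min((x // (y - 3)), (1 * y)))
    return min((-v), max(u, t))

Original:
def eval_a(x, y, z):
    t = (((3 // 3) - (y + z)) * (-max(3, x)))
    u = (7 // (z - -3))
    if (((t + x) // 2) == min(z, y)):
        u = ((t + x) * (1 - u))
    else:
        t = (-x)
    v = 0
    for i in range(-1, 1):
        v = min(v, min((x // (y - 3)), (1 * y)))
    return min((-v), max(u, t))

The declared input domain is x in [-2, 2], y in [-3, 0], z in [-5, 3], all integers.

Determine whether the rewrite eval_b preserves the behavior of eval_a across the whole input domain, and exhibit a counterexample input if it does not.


These are not equivalent — on x=-2, y=-3, z=3 the outputs split (0 vs -3).
eval_a: t becomes -3; next u becomes 1; next (((t + x) // 2) == min(z, y)) evaluates to true; next u becomes 0; next v becomes 0; next at i=-1:; next v becomes -3; next at i=0:; next v becomes -3; next final value 0
eval_b: t becomes -3; next u becomes 1; next (((t + x) // 2) == min(z, y)) evaluates to true; next u becomes -5; next v becomes 0; next at i=-1:; next v becomes -3; next at i=0:; next v becomes -3; next final value -3
verdict: not equivalent; witness: x=-2, y=-3, z=3


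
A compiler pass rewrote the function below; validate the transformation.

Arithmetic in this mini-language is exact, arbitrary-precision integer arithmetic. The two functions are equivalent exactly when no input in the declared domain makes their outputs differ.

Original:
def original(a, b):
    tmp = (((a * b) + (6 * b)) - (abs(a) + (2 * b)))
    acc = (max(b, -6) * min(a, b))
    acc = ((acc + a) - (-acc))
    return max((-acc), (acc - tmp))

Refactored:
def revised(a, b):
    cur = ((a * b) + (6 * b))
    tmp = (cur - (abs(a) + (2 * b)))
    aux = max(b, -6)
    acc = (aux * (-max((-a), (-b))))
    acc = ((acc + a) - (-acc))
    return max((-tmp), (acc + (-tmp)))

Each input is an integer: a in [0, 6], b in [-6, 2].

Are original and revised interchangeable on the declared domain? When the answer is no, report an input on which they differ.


Try a=0, b=1.
original: tmp = 4; acc = 0; acc = 0; return 0
revised: cur = 6; tmp = 4; aux = 1; acc = 0; acc = 0; return -4
0 and -4 differ, so these are not the same function on this domain.
verdict: not equivalent; witness: a=0, b=1


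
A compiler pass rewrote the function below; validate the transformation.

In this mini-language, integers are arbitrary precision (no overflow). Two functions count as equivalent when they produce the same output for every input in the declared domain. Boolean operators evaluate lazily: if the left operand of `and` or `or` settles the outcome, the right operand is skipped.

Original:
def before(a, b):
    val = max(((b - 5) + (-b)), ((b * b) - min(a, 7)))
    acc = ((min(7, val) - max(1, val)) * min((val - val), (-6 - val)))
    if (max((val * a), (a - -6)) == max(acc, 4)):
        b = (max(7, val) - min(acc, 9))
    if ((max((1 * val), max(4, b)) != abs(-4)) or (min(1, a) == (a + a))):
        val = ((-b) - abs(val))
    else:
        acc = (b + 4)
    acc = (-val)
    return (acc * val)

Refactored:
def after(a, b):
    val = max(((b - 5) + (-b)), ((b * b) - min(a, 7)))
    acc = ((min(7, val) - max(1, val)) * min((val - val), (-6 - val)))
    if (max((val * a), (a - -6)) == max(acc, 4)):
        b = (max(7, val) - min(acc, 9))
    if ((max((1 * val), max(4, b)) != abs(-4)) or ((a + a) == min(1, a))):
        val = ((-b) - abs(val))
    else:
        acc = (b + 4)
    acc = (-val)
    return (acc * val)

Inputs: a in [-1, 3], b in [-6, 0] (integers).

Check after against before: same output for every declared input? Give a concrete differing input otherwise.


Side by side, the visible changes include: same computation, different form.
One worked example (a=2, b=-1) — before: val := -1 | acc := 10 | (max((val * a), (a - -6)) == max(acc, 4)): false | ((max((1 * val), max(4, b)) != abs(-4)) or (min(1, a) == (a + a))): false | acc := 3 | acc := 1 | result -1; after: val := -1 | acc := 10 | (max((val * a), (a - -6)) == max(acc, 4)): false | ((max((1 * val), max(4, b)) != abs(-4)) or ((a + a) == min(1, a))): false | acc := 3 | acc := 1 | result -1; agreement on -1.
An exhaustive pass over the 35 declared inputs shows identical outputs.
verdict: equivalent


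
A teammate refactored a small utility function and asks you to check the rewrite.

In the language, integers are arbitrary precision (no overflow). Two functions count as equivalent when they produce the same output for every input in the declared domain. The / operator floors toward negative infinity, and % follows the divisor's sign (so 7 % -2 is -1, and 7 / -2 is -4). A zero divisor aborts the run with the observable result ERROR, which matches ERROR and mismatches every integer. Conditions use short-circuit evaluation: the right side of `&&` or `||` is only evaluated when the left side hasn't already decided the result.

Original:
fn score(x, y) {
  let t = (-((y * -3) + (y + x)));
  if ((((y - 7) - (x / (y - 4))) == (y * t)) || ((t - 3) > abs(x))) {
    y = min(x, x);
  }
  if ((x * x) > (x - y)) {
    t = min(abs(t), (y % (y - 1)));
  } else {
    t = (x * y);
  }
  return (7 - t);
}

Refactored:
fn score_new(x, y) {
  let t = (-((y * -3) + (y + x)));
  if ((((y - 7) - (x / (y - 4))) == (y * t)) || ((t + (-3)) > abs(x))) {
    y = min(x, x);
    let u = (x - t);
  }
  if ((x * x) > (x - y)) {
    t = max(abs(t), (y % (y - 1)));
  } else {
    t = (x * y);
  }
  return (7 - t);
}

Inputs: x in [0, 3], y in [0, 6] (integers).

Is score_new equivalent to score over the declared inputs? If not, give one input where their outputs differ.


At x=1, y=2: score gives 7, score_new gives 4.
verdict: not equivalent; witness: x=1, y=2


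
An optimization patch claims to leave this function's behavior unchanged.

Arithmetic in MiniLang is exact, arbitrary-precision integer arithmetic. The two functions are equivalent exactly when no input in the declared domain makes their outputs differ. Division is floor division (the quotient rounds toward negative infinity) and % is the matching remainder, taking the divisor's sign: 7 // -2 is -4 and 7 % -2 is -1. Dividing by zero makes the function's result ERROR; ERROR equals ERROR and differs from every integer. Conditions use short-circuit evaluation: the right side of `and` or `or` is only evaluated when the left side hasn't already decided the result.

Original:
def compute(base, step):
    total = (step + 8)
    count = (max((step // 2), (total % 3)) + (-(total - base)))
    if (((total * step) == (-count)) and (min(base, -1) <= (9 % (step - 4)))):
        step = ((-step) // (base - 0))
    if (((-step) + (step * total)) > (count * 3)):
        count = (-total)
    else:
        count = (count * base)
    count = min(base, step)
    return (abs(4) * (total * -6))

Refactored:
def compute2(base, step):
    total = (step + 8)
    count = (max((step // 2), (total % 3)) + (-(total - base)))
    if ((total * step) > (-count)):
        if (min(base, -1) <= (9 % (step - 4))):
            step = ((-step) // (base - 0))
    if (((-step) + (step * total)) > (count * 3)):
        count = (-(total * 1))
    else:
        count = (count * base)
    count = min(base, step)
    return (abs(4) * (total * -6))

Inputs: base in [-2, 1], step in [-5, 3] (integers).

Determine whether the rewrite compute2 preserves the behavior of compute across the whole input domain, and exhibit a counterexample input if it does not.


Not equivalent: base=0, step=1 separates them (ERROR vs -216).
compute: total=9, then count=-9, then (((total * step) == (-count)) and (min(base, -1) <= (9 % (step - 4)))) is true, then a zero divisor aborts: ERROR
compute2: total=9, then count=-9, then ((total * step) > (-count)) is false, then (((-step) + (step * total)) > (count * 3)) is true, then count=-9, then count=0, then returns -216
verdict: not equivalent; witness: base=0, step=1


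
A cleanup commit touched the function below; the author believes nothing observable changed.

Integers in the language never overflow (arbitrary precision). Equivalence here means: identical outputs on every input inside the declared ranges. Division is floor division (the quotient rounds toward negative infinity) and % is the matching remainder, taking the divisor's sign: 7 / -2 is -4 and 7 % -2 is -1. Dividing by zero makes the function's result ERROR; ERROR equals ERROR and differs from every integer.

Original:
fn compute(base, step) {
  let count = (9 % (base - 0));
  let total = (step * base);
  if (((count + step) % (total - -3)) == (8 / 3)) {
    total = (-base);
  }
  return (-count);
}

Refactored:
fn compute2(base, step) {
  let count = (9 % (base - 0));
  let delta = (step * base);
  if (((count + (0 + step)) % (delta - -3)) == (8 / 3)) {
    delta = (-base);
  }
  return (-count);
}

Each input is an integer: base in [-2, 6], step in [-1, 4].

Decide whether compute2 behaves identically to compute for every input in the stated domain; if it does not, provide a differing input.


Equivalent — the differences include constant usage differs; arithmetic usage differs; local variable names differ, yet no declared input distinguishes the two.
As a probe, take base=2, step=1: compute runs count := 1 | total := 2 | (((count + step) % (total - -3)) == (8 / 3)): true | total := -2 | result -1; compute2 runs count := 1 | delta := 2 | (((count + (0 + step)) % (delta - -3)) == (8 / 3)): true | delta := -2 | result -1; both end at -1.
Checked all 54 inputs in the declared domain: the outputs agree on every one.
verdict: equivalent


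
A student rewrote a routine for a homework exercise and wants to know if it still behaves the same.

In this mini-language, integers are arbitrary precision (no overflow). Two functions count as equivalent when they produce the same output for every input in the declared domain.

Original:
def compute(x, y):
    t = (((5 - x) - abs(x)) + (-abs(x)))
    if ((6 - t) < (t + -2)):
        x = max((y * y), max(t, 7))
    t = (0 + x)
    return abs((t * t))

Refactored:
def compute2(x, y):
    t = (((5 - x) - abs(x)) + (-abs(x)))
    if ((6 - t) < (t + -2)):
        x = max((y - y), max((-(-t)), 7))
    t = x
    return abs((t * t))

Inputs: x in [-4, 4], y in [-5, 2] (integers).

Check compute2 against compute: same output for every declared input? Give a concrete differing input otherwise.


At x=0, y=-5: compute gives 625, compute2 gives 49.
verdict: not equivalent; witness: x=0, y=-5


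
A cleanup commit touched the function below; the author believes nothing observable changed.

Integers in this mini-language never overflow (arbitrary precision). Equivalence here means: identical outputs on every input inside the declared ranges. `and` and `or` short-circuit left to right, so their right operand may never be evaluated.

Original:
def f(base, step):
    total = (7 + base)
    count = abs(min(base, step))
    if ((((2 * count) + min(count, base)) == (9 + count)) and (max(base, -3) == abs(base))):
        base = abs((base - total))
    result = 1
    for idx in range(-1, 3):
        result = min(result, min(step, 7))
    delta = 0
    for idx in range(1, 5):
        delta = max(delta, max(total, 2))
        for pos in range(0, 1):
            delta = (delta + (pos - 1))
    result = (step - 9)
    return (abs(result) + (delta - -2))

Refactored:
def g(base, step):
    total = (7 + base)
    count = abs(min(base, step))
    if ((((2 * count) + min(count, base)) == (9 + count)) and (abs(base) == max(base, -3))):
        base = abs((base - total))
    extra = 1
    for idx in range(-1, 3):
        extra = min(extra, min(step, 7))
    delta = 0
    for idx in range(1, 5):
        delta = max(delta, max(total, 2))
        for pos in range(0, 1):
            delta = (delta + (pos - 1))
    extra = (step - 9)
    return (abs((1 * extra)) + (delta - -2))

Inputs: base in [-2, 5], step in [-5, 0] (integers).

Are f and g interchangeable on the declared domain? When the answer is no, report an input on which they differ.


The two are interchangeable: constant usage differs; also local variable names differ; also arithmetic usage differs, and every declared input agrees.
One worked example (base=2, step=-1) — f: total = 9; count = 1; ((((2 * count) + min(count, base)) == (9 + count)) and (max(base, -3) == abs(base))) -> false; result = 1; [idx=-1]; result = -1; [idx=0]; result = -1; [idx=1]; result = -1; [idx=2]; result = -1; delta = 0; [idx=1]; delta = 9; [pos=0]; delta = 8; [idx=2]; delta = 9; [pos=0]; delta = 8; [idx=3]; delta = 9; [pos=0]; delta = 8; [idx=4]; delta = 9; [pos=0]; delta = 8; result = -10; return 20; g: total = 9; count = 1; ((((2 * count) + min(count, base)) == (9 + count)) and (abs(base) == max(base, -3))) -> false; extra = 1; [idx=-1]; extra = -1; [idx=0]; extra = -1; [idx=1]; extra = -1; [idx=2]; extra = -1; delta = 0; [idx=1]; delta = 9; [pos=0]; delta = 8; [idx=2]; delta = 9; [pos=0]; delta = 8; [idx=3]; delta = 9; [pos=0]; delta = 8; [idx=4]; delta = 9; [pos=0]; delta = 8; extra = -10; return 20; agreement on 20.
Across all 48 domain points the two functions coincide.
verdict: equivalent


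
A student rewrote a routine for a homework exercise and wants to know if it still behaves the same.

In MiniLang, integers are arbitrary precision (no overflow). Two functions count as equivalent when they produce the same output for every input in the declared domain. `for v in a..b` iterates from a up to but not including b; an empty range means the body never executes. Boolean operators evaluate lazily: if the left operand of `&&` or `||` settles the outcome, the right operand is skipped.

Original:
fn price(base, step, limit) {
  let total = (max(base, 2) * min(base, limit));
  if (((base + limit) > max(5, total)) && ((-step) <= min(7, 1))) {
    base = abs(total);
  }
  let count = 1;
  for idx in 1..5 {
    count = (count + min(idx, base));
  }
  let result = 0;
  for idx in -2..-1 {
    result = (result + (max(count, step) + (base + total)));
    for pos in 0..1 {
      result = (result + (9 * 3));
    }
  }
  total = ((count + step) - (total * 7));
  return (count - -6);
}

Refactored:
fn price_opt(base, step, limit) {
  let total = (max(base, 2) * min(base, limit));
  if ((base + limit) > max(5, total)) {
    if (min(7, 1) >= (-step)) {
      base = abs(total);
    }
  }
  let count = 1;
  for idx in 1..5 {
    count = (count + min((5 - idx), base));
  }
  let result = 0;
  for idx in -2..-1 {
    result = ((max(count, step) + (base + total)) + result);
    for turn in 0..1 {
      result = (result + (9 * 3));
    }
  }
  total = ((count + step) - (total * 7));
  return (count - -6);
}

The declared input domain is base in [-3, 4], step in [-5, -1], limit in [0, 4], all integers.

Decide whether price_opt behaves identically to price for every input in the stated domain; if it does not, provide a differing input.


Side by side, the visible changes include: local variable names differ; also arithmetic usage differs; also branching structure differs; also boolean connective usage differs; also comparison usage differs; also constant usage differs; also statement counts differ.
Spot check at base=4, step=-5, limit=0 — price: total = 0; (((base + limit) > max(5, total)) && ((-step) <= min(7, 1))) -> false; count = 1; [idx=1]; count = 2; [idx=2]; count = 4; [idx=3]; count = 7; [idx=4]; count = 11; result = 0; [idx=-2]; result = 15; [pos=0]; result = 42; total = 6; return 17. price_opt: total = 0; ((base + limit) > max(5, total)) -> false; count = 1; [idx=1]; count = 5; [idx=2]; count = 8; [idx=3]; count = 10; [idx=4]; count = 11; result = 0; [idx=-2]; result = 15; [turn=0]; result = 42; total = 6; return 17. Both give 17.
Every one of the 200 inputs gives matching results.
verdict: equivalent


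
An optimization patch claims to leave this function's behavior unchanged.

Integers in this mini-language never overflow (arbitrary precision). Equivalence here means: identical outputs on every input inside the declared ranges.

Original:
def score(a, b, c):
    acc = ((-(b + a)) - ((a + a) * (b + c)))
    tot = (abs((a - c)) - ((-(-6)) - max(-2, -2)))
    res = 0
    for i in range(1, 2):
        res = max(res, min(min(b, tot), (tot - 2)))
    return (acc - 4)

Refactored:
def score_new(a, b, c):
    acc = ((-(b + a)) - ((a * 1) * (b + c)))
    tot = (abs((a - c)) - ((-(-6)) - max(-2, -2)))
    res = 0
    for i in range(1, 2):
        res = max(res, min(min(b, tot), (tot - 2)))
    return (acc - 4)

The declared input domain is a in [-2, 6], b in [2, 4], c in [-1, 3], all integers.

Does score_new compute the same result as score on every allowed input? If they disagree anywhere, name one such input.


Run the pair on a=-2, b=2, c=-1.
score: acc := 4 | tot := -7 | res := 0 | iter i=1: | res := 0 | result 0
score_new: acc := 2 | tot := -7 | res := 0 | iter i=1: | res := 0 | result -2
0 against -2: the behavior changed.
verdict: not equivalent; witness: a=-2, b=2, c=-1


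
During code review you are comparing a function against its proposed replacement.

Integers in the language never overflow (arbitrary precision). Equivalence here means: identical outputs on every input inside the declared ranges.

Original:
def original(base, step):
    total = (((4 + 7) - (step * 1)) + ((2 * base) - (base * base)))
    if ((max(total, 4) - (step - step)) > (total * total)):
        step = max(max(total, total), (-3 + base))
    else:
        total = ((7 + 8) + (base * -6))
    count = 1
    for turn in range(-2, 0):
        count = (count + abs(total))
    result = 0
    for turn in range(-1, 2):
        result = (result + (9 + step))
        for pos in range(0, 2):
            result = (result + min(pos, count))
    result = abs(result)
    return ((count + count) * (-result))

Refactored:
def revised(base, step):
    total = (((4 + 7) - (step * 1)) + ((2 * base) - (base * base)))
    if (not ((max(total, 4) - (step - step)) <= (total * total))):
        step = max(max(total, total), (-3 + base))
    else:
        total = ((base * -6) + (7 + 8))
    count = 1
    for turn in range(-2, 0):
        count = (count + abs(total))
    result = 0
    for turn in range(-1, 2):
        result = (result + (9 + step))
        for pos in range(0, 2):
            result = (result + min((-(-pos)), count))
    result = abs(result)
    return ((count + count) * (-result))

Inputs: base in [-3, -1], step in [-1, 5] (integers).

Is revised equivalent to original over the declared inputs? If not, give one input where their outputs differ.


Reading the diff, among the changes: boolean connective usage differs; and comparison usage differs.
As a probe, take base=-2, step=-1: original runs total = 4; ((max(total, 4) - (step - step)) > (total * total)) -> false; total = 27; count = 1; [turn=-2]; count = 28; [turn=-1]; count = 55; result = 0; [turn=-1]; result = 8; [pos=0]; result = 8; [pos=1]; result = 9; [turn=0]; result = 17; [pos=0]; result = 17; [pos=1]; result = 18; [turn=1]; result = 26; [pos=0]; result = 26; [pos=1]; result = 27; result = 27; return -2970; revised runs total = 4; (not ((max(total, 4) - (step - step)) <= (total * total))) -> false; total = 27; count = 1; [turn=-2]; count = 28; [turn=-1]; count = 55; result = 0; [turn=-1]; result = 8; [pos=0]; result = 8; [pos=1]; result = 9; [turn=0]; result = 17; [pos=0]; result = 17; [pos=1]; result = 18; [turn=1]; result = 26; [pos=0]; result = 26; [pos=1]; result = 27; result = 27; return -2970; both end at -2970.
Every one of the 21 inputs gives matching results.
verdict: equivalent


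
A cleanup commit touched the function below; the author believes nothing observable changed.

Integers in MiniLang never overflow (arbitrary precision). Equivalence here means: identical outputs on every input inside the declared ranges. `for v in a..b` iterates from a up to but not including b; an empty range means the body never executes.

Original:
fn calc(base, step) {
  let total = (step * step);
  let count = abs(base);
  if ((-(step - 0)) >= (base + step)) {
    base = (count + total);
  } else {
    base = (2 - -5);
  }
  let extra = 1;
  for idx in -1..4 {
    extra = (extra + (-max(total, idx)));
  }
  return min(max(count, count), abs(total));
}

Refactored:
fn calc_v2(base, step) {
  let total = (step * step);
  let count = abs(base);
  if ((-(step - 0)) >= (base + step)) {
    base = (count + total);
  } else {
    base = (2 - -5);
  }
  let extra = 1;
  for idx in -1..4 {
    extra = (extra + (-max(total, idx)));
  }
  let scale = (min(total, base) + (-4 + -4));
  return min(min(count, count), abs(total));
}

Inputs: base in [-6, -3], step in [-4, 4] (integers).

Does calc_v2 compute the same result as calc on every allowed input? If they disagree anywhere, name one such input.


The edit looks behavioral (`max(count, count)` became `min(count, count)`), but over these ranges it never changes the outcome.
Tracing base=-4, step=4: calc: total=16, then count=4, then ((-(step - 0)) >= (base + step)) is false, then base=7, then extra=1, then (idx=-1), then extra=-15, then (idx=0), then extra=-31, then (idx=1), then extra=-47, then (idx=2), then extra=-63, then (idx=3), then extra=-79, then returns 4 | calc_v2: total=16, then count=4, then ((-(step - 0)) >= (base + step)) is false, then base=7, then extra=1, then (idx=-1), then extra=-15, then (idx=0), then extra=-31, then (idx=1), then extra=-47, then (idx=2), then extra=-63, then (idx=3), then extra=-79, then scale=-1, then returns 4 — matching result 4.
An exhaustive pass over the 36 declared inputs shows identical outputs.
verdict: equivalent


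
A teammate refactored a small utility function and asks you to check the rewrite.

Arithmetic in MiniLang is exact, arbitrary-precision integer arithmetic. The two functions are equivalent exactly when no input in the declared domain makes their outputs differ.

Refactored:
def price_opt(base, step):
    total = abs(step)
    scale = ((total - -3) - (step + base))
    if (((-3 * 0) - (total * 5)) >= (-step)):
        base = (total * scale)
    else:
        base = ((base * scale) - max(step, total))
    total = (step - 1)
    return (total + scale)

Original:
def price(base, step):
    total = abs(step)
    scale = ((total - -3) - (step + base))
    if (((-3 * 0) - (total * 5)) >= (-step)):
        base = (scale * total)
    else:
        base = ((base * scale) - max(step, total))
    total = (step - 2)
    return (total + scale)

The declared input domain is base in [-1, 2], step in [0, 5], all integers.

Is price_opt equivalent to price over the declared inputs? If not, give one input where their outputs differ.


Take base=-1, step=0.
price: total becomes 0; next scale becomes 4; next (((-3 * 0) - (total * 5)) >= (-step)) evaluates to true; next base becomes 0; next total becomes -2; next final value 2
price_opt: total becomes 0; next scale becomes 4; next (((-3 * 0) - (total * 5)) >= (-step)) evaluates to true; next base becomes 0; next total becomes -1; next final value 3
2 against 3: the behavior changed.
verdict: not equivalent; witness: base=-1, step=0


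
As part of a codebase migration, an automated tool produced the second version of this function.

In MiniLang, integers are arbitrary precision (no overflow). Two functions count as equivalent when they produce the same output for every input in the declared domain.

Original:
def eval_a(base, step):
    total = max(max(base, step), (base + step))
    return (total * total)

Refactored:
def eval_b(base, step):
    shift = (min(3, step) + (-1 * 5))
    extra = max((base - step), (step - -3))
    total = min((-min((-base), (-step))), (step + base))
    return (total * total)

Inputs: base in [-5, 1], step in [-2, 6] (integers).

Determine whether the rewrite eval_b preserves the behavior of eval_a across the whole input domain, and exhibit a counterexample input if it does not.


Take base=-5, step=-2.
eval_a: total becomes -2; next final value 4
eval_b: shift becomes -7; next extra becomes 1; next total becomes -7; next final value 49
4 != 49, so the rewrite changes behavior.
verdict: not equivalent; witness: base=-5, step=-2


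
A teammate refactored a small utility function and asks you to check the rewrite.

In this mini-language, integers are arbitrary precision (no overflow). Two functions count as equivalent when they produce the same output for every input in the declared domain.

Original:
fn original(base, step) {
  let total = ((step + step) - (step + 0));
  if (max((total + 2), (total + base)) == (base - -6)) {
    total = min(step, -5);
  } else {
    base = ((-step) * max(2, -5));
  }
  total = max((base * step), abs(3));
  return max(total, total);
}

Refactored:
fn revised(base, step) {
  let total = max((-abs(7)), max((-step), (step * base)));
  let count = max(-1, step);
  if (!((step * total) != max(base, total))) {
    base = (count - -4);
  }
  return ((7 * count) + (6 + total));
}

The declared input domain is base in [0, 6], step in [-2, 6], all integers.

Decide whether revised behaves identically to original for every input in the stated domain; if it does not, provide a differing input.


The rewrite breaks on base=0, step=-2, where the results are 3 and 1.
original: total becomes -2; next (max((total + 2), (total + base)) == (base - -6)) evaluates to false; next base becomes 4; next total becomes 3; next final value 3
revised: total becomes 2; next count becomes -1; next (!((step * total) != max(base, total))) evaluates to false; next final value 1
verdict: not equivalent; witness: base=0, step=-2


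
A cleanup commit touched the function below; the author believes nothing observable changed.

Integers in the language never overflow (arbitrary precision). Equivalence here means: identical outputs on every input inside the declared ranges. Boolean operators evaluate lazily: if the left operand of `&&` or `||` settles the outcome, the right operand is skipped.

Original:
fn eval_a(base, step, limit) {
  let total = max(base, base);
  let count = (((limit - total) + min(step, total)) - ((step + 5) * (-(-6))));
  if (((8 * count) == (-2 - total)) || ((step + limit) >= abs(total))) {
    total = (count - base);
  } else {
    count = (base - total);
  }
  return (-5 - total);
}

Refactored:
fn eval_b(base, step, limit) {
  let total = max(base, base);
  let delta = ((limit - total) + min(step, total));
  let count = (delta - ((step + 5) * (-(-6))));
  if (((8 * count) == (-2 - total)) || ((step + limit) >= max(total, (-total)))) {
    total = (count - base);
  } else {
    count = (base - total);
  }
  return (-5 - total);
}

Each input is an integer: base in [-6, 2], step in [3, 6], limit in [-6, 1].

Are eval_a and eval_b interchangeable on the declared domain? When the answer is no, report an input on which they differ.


This is a faithful refactor — local variable names differ, statement counts differ, min/max/abs usage differs, but the computed results match everywhere.
Spot check at base=1, step=5, limit=-6 — eval_a: total = 1; count = -66; (((8 * count) == (-2 - total)) || ((step + limit) >= abs(total))) -> false; count = 0; return -6. eval_b: total = 1; delta = -6; count = -66; (((8 * count) == (-2 - total)) || ((step + limit) >= max(total, (-total)))) -> false; count = 0; return -6. Both give -6.
Checked all 288 inputs in the declared domain: the outputs agree on every one.
verdict: equivalent


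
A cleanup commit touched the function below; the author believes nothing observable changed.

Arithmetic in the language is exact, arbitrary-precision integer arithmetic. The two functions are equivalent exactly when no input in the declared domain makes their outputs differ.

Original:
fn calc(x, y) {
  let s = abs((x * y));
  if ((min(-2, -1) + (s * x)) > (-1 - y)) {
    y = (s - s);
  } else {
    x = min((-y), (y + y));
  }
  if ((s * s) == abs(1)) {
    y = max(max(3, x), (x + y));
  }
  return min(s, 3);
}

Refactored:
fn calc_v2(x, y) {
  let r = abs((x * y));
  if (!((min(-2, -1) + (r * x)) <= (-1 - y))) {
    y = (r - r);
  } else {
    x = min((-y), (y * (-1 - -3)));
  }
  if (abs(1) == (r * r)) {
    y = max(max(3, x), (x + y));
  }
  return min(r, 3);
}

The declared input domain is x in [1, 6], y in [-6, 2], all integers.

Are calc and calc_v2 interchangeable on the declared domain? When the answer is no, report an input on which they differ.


The two are interchangeable: boolean connective usage differs, plus local variable names differ, plus arithmetic usage differs, plus constant usage differs, plus comparison usage differs, and every declared input agrees.
One worked example (x=3, y=-5) — calc: s = 15; ((min(-2, -1) + (s * x)) > (-1 - y)) -> true; y = 0; ((s * s) == abs(1)) -> false; return 3; calc_v2: r = 15; (!((min(-2, -1) + (r * x)) <= (-1 - y))) -> true; y = 0; (abs(1) == (r * r)) -> false; return 3; agreement on 3.
An exhaustive pass over the 54 declared inputs shows identical outputs.
verdict: equivalent


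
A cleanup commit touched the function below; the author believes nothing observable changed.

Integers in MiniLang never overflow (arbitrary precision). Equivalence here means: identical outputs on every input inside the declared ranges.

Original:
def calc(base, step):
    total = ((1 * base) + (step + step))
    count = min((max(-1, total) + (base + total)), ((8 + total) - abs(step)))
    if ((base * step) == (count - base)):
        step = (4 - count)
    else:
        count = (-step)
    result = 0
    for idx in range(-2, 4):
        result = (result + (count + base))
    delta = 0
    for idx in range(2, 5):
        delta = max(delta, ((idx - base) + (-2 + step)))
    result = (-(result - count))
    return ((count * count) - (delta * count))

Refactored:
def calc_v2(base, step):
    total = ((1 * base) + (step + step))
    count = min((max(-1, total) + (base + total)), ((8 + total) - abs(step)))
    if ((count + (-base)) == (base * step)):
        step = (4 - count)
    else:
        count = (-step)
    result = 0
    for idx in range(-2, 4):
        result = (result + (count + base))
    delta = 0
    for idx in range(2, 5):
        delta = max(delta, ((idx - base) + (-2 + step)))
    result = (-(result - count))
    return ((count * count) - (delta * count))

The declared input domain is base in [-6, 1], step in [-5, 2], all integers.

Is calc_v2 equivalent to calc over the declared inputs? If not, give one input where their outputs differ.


This is a faithful refactor — arithmetic usage differs, but the computed results match everywhere.
Tracing base=0, step=-1: calc: total := -2 | count := -3 | ((base * step) == (count - base)): false | count := 1 | result := 0 | iter idx=-2: | result := 1 | iter idx=-1: | result := 2 | iter idx=0: | result := 3 | iter idx=1: | result := 4 | iter idx=2: | result := 5 | iter idx=3: | result := 6 | delta := 0 | iter idx=2: | delta := 0 | iter idx=3: | delta := 0 | iter idx=4: | delta := 1 | result := -5 | result 0 | calc_v2: total := -2 | count := -3 | ((count + (-base)) == (base * step)): false | count := 1 | result := 0 | iter idx=-2: | result := 1 | iter idx=-1: | result := 2 | iter idx=0: | result := 3 | iter idx=1: | result := 4 | iter idx=2: | result := 5 | iter idx=3: | result := 6 | delta := 0 | iter idx=2: | delta := 0 | iter idx=3: | delta := 0 | iter idx=4: | delta := 1 | result := -5 | result 0 — matching result 0.
Checked all 64 inputs in the declared domain: the outputs agree on every one.
verdict: equivalent


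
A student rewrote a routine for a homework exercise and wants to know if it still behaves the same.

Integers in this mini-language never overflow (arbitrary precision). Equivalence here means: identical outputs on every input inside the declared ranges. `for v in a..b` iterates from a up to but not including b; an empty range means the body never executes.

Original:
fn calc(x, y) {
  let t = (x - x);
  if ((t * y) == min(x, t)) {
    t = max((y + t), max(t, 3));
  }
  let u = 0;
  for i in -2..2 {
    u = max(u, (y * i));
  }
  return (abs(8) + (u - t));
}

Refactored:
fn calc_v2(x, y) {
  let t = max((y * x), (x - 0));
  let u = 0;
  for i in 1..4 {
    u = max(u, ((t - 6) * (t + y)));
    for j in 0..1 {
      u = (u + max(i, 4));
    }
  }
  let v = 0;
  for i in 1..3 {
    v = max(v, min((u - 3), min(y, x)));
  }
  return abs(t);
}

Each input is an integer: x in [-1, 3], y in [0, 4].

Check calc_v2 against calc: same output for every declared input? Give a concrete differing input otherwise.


x=-1, y=0 yields 8 from calc but 0 from calc_v2.
verdict: not equivalent; witness: x=-1, y=0


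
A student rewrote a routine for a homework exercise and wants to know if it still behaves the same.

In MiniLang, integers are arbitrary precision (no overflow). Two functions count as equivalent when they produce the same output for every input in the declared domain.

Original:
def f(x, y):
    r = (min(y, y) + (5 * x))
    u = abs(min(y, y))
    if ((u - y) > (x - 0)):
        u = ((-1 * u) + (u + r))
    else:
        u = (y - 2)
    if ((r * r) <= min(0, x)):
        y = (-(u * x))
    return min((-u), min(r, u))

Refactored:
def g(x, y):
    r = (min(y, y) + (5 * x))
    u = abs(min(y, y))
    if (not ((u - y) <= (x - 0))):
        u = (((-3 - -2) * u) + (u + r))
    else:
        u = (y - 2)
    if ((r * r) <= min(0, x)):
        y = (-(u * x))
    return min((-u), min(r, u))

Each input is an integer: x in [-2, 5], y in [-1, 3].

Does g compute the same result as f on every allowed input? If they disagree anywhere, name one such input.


Side by side, the visible changes include: arithmetic usage differs; and constant usage differs; and boolean connective usage differs; and comparison usage differs.
Tracing x=5, y=2: f: r := 27 | u := 2 | ((u - y) > (x - 0)): false | u := 0 | ((r * r) <= min(0, x)): false | result 0 | g: r := 27 | u := 2 | (not ((u - y) <= (x - 0))): false | u := 0 | ((r * r) <= min(0, x)): false | result 0 — matching result 0.
Across all 40 domain points the two functions coincide.
verdict: equivalent
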